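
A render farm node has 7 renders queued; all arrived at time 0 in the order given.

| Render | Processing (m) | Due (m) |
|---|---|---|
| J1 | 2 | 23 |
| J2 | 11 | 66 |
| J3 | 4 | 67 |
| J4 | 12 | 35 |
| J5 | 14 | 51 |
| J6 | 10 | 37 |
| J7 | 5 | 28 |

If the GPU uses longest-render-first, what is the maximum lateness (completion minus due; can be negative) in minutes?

35

LPT (decreasing processing time): J5 J4 J2 J6 J7 J3 J1.
J5: 0→14, due 51, lateness -37
J4: 14→26, due 35, lateness -9
J2: 26→37, due 66, lateness -29
J6: 37→47, due 37, lateness 10
J7: 47→52, due 28, lateness 24
J3: 52→56, due 67, lateness -11
J1: 56→58, due 23, lateness 35
Maximum = 35.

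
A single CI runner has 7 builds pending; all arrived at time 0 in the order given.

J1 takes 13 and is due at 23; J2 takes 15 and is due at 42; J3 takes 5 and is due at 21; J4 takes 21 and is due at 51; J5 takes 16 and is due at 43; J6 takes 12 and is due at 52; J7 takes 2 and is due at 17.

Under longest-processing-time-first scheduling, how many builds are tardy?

LPT (decreasing processing time): J4 J5 J2 J1 J6 J3 J7.
J4: 0→21, due 51, tardiness 0
J5: 21→37, due 43, tardiness 0
J2: 37→52, due 42, tardiness 10
J1: 52→65, due 23, tardiness 42
J6: 65→77, due 52, tardiness 25
J3: 77→82, due 21, tardiness 61
J7: 82→84, due 17, tardiness 67
Late builds: 5.

5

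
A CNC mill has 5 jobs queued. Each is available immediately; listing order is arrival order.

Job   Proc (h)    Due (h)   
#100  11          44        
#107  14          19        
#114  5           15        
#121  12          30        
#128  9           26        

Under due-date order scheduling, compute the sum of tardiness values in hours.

EDD (increasing due date): #114 #107 #128 #121 #100.
#114: 0→5, due 15, tardiness 0
#107: 5→19, due 19, tardiness 0
#128: 19→28, due 26, tardiness 2
#121: 28→40, due 30, tardiness 10
#100: 40→51, due 44, tardiness 7
Sum = 0+0+2+10+7 = 19.

19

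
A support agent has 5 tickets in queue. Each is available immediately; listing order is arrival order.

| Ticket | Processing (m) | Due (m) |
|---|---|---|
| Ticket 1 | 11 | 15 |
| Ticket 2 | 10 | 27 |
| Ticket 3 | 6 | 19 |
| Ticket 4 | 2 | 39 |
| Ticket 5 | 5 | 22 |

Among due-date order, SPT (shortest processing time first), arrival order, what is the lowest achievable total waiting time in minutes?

45

EDD (increasing due date): Ticket 1 Ticket 3 Ticket 5 Ticket 2 Ticket 4.
Ticket 1: waits 0, runs 0→11
Ticket 3: waits 11, runs 11→17
Ticket 5: waits 17, runs 17→22
Ticket 2: waits 22, runs 22→32
Ticket 4: waits 32, runs 32→34
Sum = 0+11+17+22+32 = 82.
SPT (increasing processing time): Ticket 4 Ticket 5 Ticket 3 Ticket 2 Ticket 1.
Ticket 4: waits 0, runs 0→2
Ticket 5: waits 2, runs 2→7
Ticket 3: waits 7, runs 7→13
Ticket 2: waits 13, runs 13→23
Ticket 1: waits 23, runs 23→34
Sum = 0+2+7+13+23 = 45.
FIFO (arrival order): Ticket 1 Ticket 2 Ticket 3 Ticket 4 Ticket 5.
Ticket 1: waits 0, runs 0→11
Ticket 2: waits 11, runs 11→21
Ticket 3: waits 21, runs 21→27
Ticket 4: waits 27, runs 27→29
Ticket 5: waits 29, runs 29→34
Sum = 0+11+21+27+29 = 88.
EDD 82, SPT 45, FIFO 88 → minimum 45.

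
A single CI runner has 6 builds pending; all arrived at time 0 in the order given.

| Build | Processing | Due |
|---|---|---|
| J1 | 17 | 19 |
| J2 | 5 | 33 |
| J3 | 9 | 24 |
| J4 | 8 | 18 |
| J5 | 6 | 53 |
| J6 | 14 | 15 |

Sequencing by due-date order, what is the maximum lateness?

24

EDD (increasing due date): J6 J4 J1 J3 J2 J5.
J6: 0→14, due 15, lateness -1
J4: 14→22, due 18, lateness 4
J1: 22→39, due 19, lateness 20
J3: 39→48, due 24, lateness 24
J2: 48→53, due 33, lateness 20
J5: 53→59, due 53, lateness 6
Maximum = 24.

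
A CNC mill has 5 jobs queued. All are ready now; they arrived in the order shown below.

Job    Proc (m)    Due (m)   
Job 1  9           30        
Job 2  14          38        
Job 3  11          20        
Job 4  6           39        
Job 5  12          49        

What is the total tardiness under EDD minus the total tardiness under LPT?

EDD (increasing due date): Job 3 Job 1 Job 2 Job 4 Job 5.
Job 3: 0→11, due 20, tardiness 0
Job 1: 11→20, due 30, tardiness 0
Job 2: 20→34, due 38, tardiness 0
Job 4: 34→40, due 39, tardiness 1
Job 5: 40→52, due 49, tardiness 3
Sum = 0+0+0+1+3 = 4.
LPT (decreasing processing time): Job 2 Job 5 Job 3 Job 1 Job 4.
Job 2: 0→14, due 38, tardiness 0
Job 5: 14→26, due 49, tardiness 0
Job 3: 26→37, due 20, tardiness 17
Job 1: 37→46, due 30, tardiness 16
Job 4: 46→52, due 39, tardiness 13
Sum = 0+0+17+16+13 = 46.
Difference = 4 − 46 = -42.

-42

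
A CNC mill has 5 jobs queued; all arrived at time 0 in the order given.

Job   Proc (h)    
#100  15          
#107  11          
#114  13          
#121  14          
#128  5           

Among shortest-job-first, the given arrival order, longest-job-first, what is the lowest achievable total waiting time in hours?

SPT (increasing processing time): #128 #107 #114 #121 #100.
#128: waits 0, runs 0→5
#107: waits 5, runs 5→16
#114: waits 16, runs 16→29
#121: waits 29, runs 29→43
#100: waits 43, runs 43→58
Sum = 0+5+16+29+43 = 93.
FIFO (arrival order): #100 #107 #114 #121 #128.
#100: waits 0, runs 0→15
#107: waits 15, runs 15→26
#114: waits 26, runs 26→39
#121: waits 39, runs 39→53
#128: waits 53, runs 53→58
Sum = 0+15+26+39+53 = 133.
LPT (decreasing processing time): #100 #121 #114 #107 #128.
#100: waits 0, runs 0→15
#121: waits 15, runs 15→29
#114: waits 29, runs 29→42
#107: waits 42, runs 42→53
#128: waits 53, runs 53→58
Sum = 0+15+29+42+53 = 139.
SPT 93, FIFO 133, LPT 139 → minimum 93.

93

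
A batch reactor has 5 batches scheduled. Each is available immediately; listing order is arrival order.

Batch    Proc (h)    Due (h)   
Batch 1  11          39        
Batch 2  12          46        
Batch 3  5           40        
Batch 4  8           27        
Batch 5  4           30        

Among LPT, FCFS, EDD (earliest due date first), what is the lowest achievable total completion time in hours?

111

LPT (decreasing processing time): Batch 2 Batch 1 Batch 4 Batch 3 Batch 5.
Batch 2: 0→12
Batch 1: 12→23
Batch 4: 23→31
Batch 3: 31→36
Batch 5: 36→40
Sum = 12+23+31+36+40 = 142.
FIFO (arrival order): Batch 1 Batch 2 Batch 3 Batch 4 Batch 5.
Batch 1: 0→11
Batch 2: 11→23
Batch 3: 23→28
Batch 4: 28→36
Batch 5: 36→40
Sum = 11+23+28+36+40 = 138.
EDD (increasing due date): Batch 4 Batch 5 Batch 1 Batch 3 Batch 2.
Batch 4: 0→8
Batch 5: 8→12
Batch 1: 12→23
Batch 3: 23→28
Batch 2: 28→40
Sum = 8+12+23+28+40 = 111.
LPT 142, FIFO 138, EDD 111 → minimum 111.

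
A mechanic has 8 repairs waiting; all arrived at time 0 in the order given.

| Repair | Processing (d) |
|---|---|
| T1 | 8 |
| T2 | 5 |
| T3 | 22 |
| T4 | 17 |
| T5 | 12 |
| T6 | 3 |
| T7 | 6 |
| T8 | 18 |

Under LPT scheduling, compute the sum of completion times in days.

LPT (decreasing processing time): T3 T8 T4 T5 T1 T7 T2 T6.
T3: 0→22
T8: 22→40
T4: 40→57
T5: 57→69
T1: 69→77
T7: 77→83
T2: 83→88
T6: 88→91
Sum = 22+40+57+69+77+83+88+91 = 527.

527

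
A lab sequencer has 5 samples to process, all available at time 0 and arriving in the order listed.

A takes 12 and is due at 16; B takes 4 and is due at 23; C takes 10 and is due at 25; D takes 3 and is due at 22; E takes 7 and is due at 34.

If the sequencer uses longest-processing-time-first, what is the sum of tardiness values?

24

LPT (decreasing processing time): A C E B D.
A: 0→12, due 16, tardiness 0
C: 12→22, due 25, tardiness 0
E: 22→29, due 34, tardiness 0
B: 29→33, due 23, tardiness 10
D: 33→36, due 22, tardiness 14
Sum = 0+0+0+10+14 = 24.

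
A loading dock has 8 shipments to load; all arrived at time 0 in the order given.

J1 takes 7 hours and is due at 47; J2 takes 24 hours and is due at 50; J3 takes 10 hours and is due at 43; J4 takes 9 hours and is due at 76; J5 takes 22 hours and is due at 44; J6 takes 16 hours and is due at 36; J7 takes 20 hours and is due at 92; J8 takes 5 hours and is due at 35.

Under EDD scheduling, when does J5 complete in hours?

53

EDD (increasing due date): J8 J6 J3 J5 J1 J2 J4 J7.
J8: 0→5
J6: 5→21
J3: 21→31
J5: 31→53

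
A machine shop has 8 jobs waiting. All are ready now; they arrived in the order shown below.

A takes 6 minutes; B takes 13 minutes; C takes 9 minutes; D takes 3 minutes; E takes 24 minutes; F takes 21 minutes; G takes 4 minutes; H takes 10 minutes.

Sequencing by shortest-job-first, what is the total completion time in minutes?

278

SPT (increasing processing time): D G A C H B F E.
D: 0→3
G: 3→7
A: 7→13
C: 13→22
H: 22→32
B: 32→45
F: 45→66
E: 66→90
Sum = 3+7+13+22+32+45+66+90 = 278.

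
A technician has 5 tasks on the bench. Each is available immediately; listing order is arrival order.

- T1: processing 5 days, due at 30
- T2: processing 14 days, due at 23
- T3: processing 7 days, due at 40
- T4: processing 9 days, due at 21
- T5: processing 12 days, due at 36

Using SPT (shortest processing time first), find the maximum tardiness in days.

24

SPT (increasing processing time): T1 T3 T4 T5 T2.
T1: 0→5, due 30, tardiness 0
T3: 5→12, due 40, tardiness 0
T4: 12→21, due 21, tardiness 0
T5: 21→33, due 36, tardiness 0
T2: 33→47, due 23, tardiness 24
Maximum = 24.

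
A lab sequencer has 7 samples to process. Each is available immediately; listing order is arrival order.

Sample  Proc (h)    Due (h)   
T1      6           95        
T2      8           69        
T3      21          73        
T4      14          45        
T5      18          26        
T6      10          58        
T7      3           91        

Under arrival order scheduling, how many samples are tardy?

FIFO (arrival order): T1 T2 T3 T4 T5 T6 T7.
T1: 0→6, due 95, tardiness 0
T2: 6→14, due 69, tardiness 0
T3: 14→35, due 73, tardiness 0
T4: 35→49, due 45, tardiness 4
T5: 49→67, due 26, tardiness 41
T6: 67→77, due 58, tardiness 19
T7: 77→80, due 91, tardiness 0
Late samples: 3.

3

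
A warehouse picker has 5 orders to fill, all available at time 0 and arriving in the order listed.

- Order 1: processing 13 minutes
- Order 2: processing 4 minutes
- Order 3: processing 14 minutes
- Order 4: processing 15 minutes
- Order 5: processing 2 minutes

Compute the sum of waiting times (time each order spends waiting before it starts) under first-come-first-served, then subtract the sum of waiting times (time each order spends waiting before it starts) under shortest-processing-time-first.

FIFO (arrival order): Order 1 Order 2 Order 3 Order 4 Order 5.
Order 1: waits 0, runs 0→13
Order 2: waits 13, runs 13→17
Order 3: waits 17, runs 17→31
Order 4: waits 31, runs 31→46
Order 5: waits 46, runs 46→48
Sum = 0+13+17+31+46 = 107.
SPT (increasing processing time): Order 5 Order 2 Order 1 Order 3 Order 4.
Order 5: waits 0, runs 0→2
Order 2: waits 2, runs 2→6
Order 1: waits 6, runs 6→19
Order 3: waits 19, runs 19→33
Order 4: waits 33, runs 33→48
Sum = 0+2+6+19+33 = 60.
Difference = 107 − 60 = 47.

47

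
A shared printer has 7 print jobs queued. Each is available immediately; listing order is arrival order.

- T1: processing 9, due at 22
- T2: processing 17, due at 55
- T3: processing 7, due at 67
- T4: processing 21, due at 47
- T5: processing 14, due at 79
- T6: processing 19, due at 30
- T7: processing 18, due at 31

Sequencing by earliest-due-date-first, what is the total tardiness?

114

EDD (increasing due date): T1 T6 T7 T4 T2 T3 T5.
T1: 0→9, due 22, tardiness 0
T6: 9→28, due 30, tardiness 0
T7: 28→46, due 31, tardiness 15
T4: 46→67, due 47, tardiness 20
T2: 67→84, due 55, tardiness 29
T3: 84→91, due 67, tardiness 24
T5: 91→105, due 79, tardiness 26
Sum = 0+0+15+20+29+24+26 = 114.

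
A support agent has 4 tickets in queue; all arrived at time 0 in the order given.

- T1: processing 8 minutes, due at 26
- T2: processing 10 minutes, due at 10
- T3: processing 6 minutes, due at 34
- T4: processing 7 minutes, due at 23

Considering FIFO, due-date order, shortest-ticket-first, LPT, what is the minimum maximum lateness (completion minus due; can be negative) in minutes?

0

FIFO (arrival order): T1 T2 T3 T4.
T1: 0→8, due 26, lateness -18
T2: 8→18, due 10, lateness 8
T3: 18→24, due 34, lateness -10
T4: 24→31, due 23, lateness 8
Maximum = 8.
EDD (increasing due date): T2 T4 T1 T3.
T2: 0→10, due 10, lateness 0
T4: 10→17, due 23, lateness -6
T1: 17→25, due 26, lateness -1
T3: 25→31, due 34, lateness -3
Maximum = 0.
SPT (increasing processing time): T3 T4 T1 T2.
T3: 0→6, due 34, lateness -28
T4: 6→13, due 23, lateness -10
T1: 13→21, due 26, lateness -5
T2: 21→31, due 10, lateness 21
Maximum = 21.
LPT (decreasing processing time): T2 T1 T4 T3.
T2: 0→10, due 10, lateness 0
T1: 10→18, due 26, lateness -8
T4: 18→25, due 23, lateness 2
T3: 25→31, due 34, lateness -3
Maximum = 2.
FIFO 8, EDD 0, SPT 21, LPT 2 → minimum 0.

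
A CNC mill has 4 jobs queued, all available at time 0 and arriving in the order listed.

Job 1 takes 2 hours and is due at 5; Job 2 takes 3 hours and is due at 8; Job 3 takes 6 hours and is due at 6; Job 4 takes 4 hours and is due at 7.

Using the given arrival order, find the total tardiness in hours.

FIFO (arrival order): Job 1 Job 2 Job 3 Job 4.
Job 1: 0→2, due 5, tardiness 0
Job 2: 2→5, due 8, tardiness 0
Job 3: 5→11, due 6, tardiness 5
Job 4: 11→15, due 7, tardiness 8
Sum = 0+0+5+8 = 13.

13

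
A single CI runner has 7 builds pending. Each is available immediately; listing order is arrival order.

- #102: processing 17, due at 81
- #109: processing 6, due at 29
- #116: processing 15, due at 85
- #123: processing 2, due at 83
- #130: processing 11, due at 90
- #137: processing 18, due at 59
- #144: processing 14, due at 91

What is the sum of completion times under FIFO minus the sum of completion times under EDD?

-3

FIFO (arrival order): #102 #109 #116 #123 #130 #137 #144.
#102: 0→17
#109: 17→23
#116: 23→38
#123: 38→40
#130: 40→51
#137: 51→69
#144: 69→83
Sum = 17+23+38+40+51+69+83 = 321.
EDD (increasing due date): #109 #137 #102 #123 #116 #130 #144.
#109: 0→6
#137: 6→24
#102: 24→41
#123: 41→43
#116: 43→58
#130: 58→69
#144: 69→83
Sum = 6+24+41+43+58+69+83 = 324.
Difference = 321 − 324 = -3.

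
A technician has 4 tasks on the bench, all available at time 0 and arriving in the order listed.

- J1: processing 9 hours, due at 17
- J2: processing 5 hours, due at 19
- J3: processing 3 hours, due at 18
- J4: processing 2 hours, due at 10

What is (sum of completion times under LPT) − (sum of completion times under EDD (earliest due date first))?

13

LPT (decreasing processing time): J1 J2 J3 J4.
J1: 0→9
J2: 9→14
J3: 14→17
J4: 17→19
Sum = 9+14+17+19 = 59.
EDD (increasing due date): J4 J1 J3 J2.
J4: 0→2
J1: 2→11
J3: 11→14
J2: 14→19
Sum = 2+11+14+19 = 46.
Difference = 59 − 46 = 13.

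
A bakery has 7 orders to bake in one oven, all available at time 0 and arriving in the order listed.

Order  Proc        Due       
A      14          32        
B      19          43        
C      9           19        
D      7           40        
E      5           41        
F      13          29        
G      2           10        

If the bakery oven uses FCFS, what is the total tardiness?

142

FIFO (arrival order): A B C D E F G.
A: 0→14, due 32, tardiness 0
B: 14→33, due 43, tardiness 0
C: 33→42, due 19, tardiness 23
D: 42→49, due 40, tardiness 9
E: 49→54, due 41, tardiness 13
F: 54→67, due 29, tardiness 38
G: 67→69, due 10, tardiness 59
Sum = 0+0+23+9+13+38+59 = 142.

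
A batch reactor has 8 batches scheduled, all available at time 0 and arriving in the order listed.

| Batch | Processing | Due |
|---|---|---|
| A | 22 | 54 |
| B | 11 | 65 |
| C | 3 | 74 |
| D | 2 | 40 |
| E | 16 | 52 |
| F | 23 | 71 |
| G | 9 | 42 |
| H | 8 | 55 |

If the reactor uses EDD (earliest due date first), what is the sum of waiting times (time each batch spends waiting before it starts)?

EDD (increasing due date): D G E A H B F C.
D: waits 0, runs 0→2
G: waits 2, runs 2→11
E: waits 11, runs 11→27
A: waits 27, runs 27→49
H: waits 49, runs 49→57
B: waits 57, runs 57→68
F: waits 68, runs 68→91
C: waits 91, runs 91→94
Sum = 0+2+11+27+49+57+68+91 = 305.

305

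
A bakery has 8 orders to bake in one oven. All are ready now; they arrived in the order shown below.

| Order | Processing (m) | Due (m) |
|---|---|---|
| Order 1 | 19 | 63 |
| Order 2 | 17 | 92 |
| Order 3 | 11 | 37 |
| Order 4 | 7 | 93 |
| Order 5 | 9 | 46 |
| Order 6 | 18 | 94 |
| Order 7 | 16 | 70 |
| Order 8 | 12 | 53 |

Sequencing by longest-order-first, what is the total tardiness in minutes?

157

LPT (decreasing processing time): Order 1 Order 6 Order 2 Order 7 Order 8 Order 3 Order 5 Order 4.
Order 1: 0→19, due 63, tardiness 0
Order 6: 19→37, due 94, tardiness 0
Order 2: 37→54, due 92, tardiness 0
Order 7: 54→70, due 70, tardiness 0
Order 8: 70→82, due 53, tardiness 29
Order 3: 82→93, due 37, tardiness 56
Order 5: 93→102, due 46, tardiness 56
Order 4: 102→109, due 93, tardiness 16
Sum = 0+0+0+0+29+56+56+16 = 157.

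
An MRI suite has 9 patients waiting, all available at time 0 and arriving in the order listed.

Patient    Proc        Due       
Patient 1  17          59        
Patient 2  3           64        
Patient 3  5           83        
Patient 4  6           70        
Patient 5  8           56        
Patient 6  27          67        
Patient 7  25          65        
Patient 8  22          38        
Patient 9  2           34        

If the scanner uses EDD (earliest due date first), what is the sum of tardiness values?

EDD (increasing due date): Patient 9 Patient 8 Patient 5 Patient 1 Patient 2 Patient 7 Patient 6 Patient 4 Patient 3.
Patient 9: 0→2, due 34, tardiness 0
Patient 8: 2→24, due 38, tardiness 0
Patient 5: 24→32, due 56, tardiness 0
Patient 1: 32→49, due 59, tardiness 0
Patient 2: 49→52, due 64, tardiness 0
Patient 7: 52→77, due 65, tardiness 12
Patient 6: 77→104, due 67, tardiness 37
Patient 4: 104→110, due 70, tardiness 40
Patient 3: 110→115, due 83, tardiness 32
Sum = 0+0+0+0+0+12+37+40+32 = 121.

121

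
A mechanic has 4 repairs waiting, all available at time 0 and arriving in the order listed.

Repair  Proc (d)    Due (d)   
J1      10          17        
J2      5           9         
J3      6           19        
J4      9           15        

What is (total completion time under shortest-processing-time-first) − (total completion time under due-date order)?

-7

SPT (increasing processing time): J2 J3 J4 J1.
J2: 0→5
J3: 5→11
J4: 11→20
J1: 20→30
Sum = 5+11+20+30 = 66.
EDD (increasing due date): J2 J4 J1 J3.
J2: 0→5
J4: 5→14
J1: 14→24
J3: 24→30
Sum = 5+14+24+30 = 73.
Difference = 66 − 73 = -7.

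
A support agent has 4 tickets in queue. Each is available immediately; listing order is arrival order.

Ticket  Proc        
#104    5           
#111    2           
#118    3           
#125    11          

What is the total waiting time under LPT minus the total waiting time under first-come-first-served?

24

LPT (decreasing processing time): #125 #104 #118 #111.
#125: waits 0, runs 0→11
#104: waits 11, runs 11→16
#118: waits 16, runs 16→19
#111: waits 19, runs 19→21
Sum = 0+11+16+19 = 46.
FIFO (arrival order): #104 #111 #118 #125.
#104: waits 0, runs 0→5
#111: waits 5, runs 5→7
#118: waits 7, runs 7→10
#125: waits 10, runs 10→21
Sum = 0+5+7+10 = 22.
Difference = 46 − 22 = 24.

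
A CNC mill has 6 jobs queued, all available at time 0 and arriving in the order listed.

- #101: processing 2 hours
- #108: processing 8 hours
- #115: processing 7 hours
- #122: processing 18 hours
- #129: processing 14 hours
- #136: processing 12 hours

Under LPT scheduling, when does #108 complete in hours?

LPT (decreasing processing time): #122 #129 #136 #108 #115 #101.
#122: 0→18
#129: 18→32
#136: 32→44
#108: 44→52

52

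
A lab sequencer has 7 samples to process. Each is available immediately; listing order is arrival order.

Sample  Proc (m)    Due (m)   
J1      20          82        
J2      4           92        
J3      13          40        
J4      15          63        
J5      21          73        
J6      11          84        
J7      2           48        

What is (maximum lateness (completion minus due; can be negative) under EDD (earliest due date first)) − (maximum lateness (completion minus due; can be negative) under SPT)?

-15

EDD (increasing due date): J3 J7 J4 J5 J1 J6 J2.
J3: 0→13, due 40, lateness -27
J7: 13→15, due 48, lateness -33
J4: 15→30, due 63, lateness -33
J5: 30→51, due 73, lateness -22
J1: 51→71, due 82, lateness -11
J6: 71→82, due 84, lateness -2
J2: 82→86, due 92, lateness -6
Maximum = -2.
SPT (increasing processing time): J7 J2 J6 J3 J4 J1 J5.
J7: 0→2, due 48, lateness -46
J2: 2→6, due 92, lateness -86
J6: 6→17, due 84, lateness -67
J3: 17→30, due 40, lateness -10
J4: 30→45, due 63, lateness -18
J1: 45→65, due 82, lateness -17
J5: 65→86, due 73, lateness 13
Maximum = 13.
Difference = -2 − 13 = -15.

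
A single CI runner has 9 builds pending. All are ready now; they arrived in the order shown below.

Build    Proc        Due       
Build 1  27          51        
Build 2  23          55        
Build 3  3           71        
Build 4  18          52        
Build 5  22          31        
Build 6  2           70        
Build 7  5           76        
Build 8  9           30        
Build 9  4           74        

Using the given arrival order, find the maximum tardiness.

FIFO (arrival order): Build 1 Build 2 Build 3 Build 4 Build 5 Build 6 Build 7 Build 8 Build 9.
Build 1: 0→27, due 51, tardiness 0
Build 2: 27→50, due 55, tardiness 0
Build 3: 50→53, due 71, tardiness 0
Build 4: 53→71, due 52, tardiness 19
Build 5: 71→93, due 31, tardiness 62
Build 6: 93→95, due 70, tardiness 25
Build 7: 95→100, due 76, tardiness 24
Build 8: 100→109, due 30, tardiness 79
Build 9: 109→113, due 74, tardiness 39
Maximum = 79.

79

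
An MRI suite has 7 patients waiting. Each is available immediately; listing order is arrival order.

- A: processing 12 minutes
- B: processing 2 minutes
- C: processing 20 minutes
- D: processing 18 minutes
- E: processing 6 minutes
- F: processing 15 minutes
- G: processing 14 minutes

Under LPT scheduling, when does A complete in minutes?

79

LPT (decreasing processing time): C D F G A E B.
C: 0→20
D: 20→38
F: 38→53
G: 53→67
A: 67→79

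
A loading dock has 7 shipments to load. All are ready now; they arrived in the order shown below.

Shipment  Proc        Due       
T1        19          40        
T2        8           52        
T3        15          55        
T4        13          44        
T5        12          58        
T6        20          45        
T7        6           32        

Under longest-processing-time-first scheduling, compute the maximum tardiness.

61

LPT (decreasing processing time): T6 T1 T3 T4 T5 T2 T7.
T6: 0→20, due 45, tardiness 0
T1: 20→39, due 40, tardiness 0
T3: 39→54, due 55, tardiness 0
T4: 54→67, due 44, tardiness 23
T5: 67→79, due 58, tardiness 21
T2: 79→87, due 52, tardiness 35
T7: 87→93, due 32, tardiness 61
Maximum = 61.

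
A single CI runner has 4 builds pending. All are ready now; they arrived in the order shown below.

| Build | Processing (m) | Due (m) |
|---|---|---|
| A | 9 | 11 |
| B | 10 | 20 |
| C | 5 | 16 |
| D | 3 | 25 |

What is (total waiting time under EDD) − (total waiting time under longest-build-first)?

EDD (increasing due date): A C B D.
A: waits 0, runs 0→9
C: waits 9, runs 9→14
B: waits 14, runs 14→24
D: waits 24, runs 24→27
Sum = 0+9+14+24 = 47.
LPT (decreasing processing time): B A C D.
B: waits 0, runs 0→10
A: waits 10, runs 10→19
C: waits 19, runs 19→24
D: waits 24, runs 24→27
Sum = 0+10+19+24 = 53.
Difference = 47 − 53 = -6.

-6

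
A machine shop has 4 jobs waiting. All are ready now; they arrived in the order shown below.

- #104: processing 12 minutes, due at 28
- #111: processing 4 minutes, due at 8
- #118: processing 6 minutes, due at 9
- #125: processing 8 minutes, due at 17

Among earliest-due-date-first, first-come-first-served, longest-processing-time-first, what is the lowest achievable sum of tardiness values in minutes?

4

EDD (increasing due date): #111 #118 #125 #104.
#111: 0→4, due 8, tardiness 0
#118: 4→10, due 9, tardiness 1
#125: 10→18, due 17, tardiness 1
#104: 18→30, due 28, tardiness 2
Sum = 0+1+1+2 = 4.
FIFO (arrival order): #104 #111 #118 #125.
#104: 0→12, due 28, tardiness 0
#111: 12→16, due 8, tardiness 8
#118: 16→22, due 9, tardiness 13
#125: 22→30, due 17, tardiness 13
Sum = 0+8+13+13 = 34.
LPT (decreasing processing time): #104 #125 #118 #111.
#104: 0→12, due 28, tardiness 0
#125: 12→20, due 17, tardiness 3
#118: 20→26, due 9, tardiness 17
#111: 26→30, due 8, tardiness 22
Sum = 0+3+17+22 = 42.
EDD 4, FIFO 34, LPT 42 → minimum 4.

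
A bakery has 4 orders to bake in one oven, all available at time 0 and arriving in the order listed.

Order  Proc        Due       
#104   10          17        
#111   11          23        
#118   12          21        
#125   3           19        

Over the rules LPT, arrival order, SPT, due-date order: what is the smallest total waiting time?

LPT (decreasing processing time): #118 #111 #104 #125.
#118: waits 0, runs 0→12
#111: waits 12, runs 12→23
#104: waits 23, runs 23→33
#125: waits 33, runs 33→36
Sum = 0+12+23+33 = 68.
FIFO (arrival order): #104 #111 #118 #125.
#104: waits 0, runs 0→10
#111: waits 10, runs 10→21
#118: waits 21, runs 21→33
#125: waits 33, runs 33→36
Sum = 0+10+21+33 = 64.
SPT (increasing processing time): #125 #104 #111 #118.
#125: waits 0, runs 0→3
#104: waits 3, runs 3→13
#111: waits 13, runs 13→24
#118: waits 24, runs 24→36
Sum = 0+3+13+24 = 40.
EDD (increasing due date): #104 #125 #118 #111.
#104: waits 0, runs 0→10
#125: waits 10, runs 10→13
#118: waits 13, runs 13→25
#111: waits 25, runs 25→36
Sum = 0+10+13+25 = 48.
LPT 68, FIFO 64, SPT 40, EDD 48 → minimum 40.

40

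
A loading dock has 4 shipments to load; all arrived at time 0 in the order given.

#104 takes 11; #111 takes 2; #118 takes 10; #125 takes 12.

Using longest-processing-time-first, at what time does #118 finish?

33

LPT (decreasing processing time): #125 #104 #118 #111.
#125: 0→12
#104: 12→23
#118: 23→33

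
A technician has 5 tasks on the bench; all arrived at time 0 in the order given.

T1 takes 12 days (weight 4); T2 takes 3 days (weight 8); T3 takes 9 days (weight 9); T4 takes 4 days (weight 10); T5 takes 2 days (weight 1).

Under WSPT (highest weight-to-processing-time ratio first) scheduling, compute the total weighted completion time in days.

WSPT (decreasing weight/processing-time ratio): T2 T4 T3 T5 T1.
T2: finishes 3, weight 8, w·C = 24
T4: finishes 7, weight 10, w·C = 70
T3: finishes 16, weight 9, w·C = 144
T5: finishes 18, weight 1, w·C = 18
T1: finishes 30, weight 4, w·C = 120
Sum = 24+70+144+18+120 = 376.

376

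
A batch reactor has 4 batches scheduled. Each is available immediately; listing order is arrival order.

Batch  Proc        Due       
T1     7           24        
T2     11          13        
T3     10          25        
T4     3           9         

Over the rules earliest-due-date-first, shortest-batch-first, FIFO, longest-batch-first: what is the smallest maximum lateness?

6

EDD (increasing due date): T4 T2 T1 T3.
T4: 0→3, due 9, lateness -6
T2: 3→14, due 13, lateness 1
T1: 14→21, due 24, lateness -3
T3: 21→31, due 25, lateness 6
Maximum = 6.
SPT (increasing processing time): T4 T1 T3 T2.
T4: 0→3, due 9, lateness -6
T1: 3→10, due 24, lateness -14
T3: 10→20, due 25, lateness -5
T2: 20→31, due 13, lateness 18
Maximum = 18.
FIFO (arrival order): T1 T2 T3 T4.
T1: 0→7, due 24, lateness -17
T2: 7→18, due 13, lateness 5
T3: 18→28, due 25, lateness 3
T4: 28→31, due 9, lateness 22
Maximum = 22.
LPT (decreasing processing time): T2 T3 T1 T4.
T2: 0→11, due 13, lateness -2
T3: 11→21, due 25, lateness -4
T1: 21→28, due 24, lateness 4
T4: 28→31, due 9, lateness 22
Maximum = 22.
EDD 6, SPT 18, FIFO 22, LPT 22 → minimum 6.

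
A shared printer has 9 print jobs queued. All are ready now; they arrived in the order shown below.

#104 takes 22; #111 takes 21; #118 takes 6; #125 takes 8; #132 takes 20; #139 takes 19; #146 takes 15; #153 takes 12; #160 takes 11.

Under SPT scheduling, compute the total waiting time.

SPT (increasing processing time): #118 #125 #160 #153 #146 #139 #132 #111 #104.
#118: waits 0, runs 0→6
#125: waits 6, runs 6→14
#160: waits 14, runs 14→25
#153: waits 25, runs 25→37
#146: waits 37, runs 37→52
#139: waits 52, runs 52→71
#132: waits 71, runs 71→91
#111: waits 91, runs 91→112
#104: waits 112, runs 112→134
Sum = 0+6+14+25+37+52+71+91+112 = 408.

408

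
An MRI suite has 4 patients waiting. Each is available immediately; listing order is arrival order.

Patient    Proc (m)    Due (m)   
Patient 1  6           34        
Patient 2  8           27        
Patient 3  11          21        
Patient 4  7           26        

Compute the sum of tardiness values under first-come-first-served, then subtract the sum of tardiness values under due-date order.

10

FIFO (arrival order): Patient 1 Patient 2 Patient 3 Patient 4.
Patient 1: 0→6, due 34, tardiness 0
Patient 2: 6→14, due 27, tardiness 0
Patient 3: 14→25, due 21, tardiness 4
Patient 4: 25→32, due 26, tardiness 6
Sum = 0+0+4+6 = 10.
EDD (increasing due date): Patient 3 Patient 4 Patient 2 Patient 1.
Patient 3: 0→11, due 21, tardiness 0
Patient 4: 11→18, due 26, tardiness 0
Patient 2: 18→26, due 27, tardiness 0
Patient 1: 26→32, due 34, tardiness 0
Sum = 0+0+0+0 = 0.
Difference = 10 − 0 = 10.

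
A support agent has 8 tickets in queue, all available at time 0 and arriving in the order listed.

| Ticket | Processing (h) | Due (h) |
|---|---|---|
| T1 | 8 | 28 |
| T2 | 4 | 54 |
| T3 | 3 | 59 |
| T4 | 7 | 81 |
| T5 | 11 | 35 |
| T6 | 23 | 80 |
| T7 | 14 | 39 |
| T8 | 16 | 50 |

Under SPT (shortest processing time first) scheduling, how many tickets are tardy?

3

SPT (increasing processing time): T3 T2 T4 T1 T5 T7 T8 T6.
T3: 0→3, due 59, tardiness 0
T2: 3→7, due 54, tardiness 0
T4: 7→14, due 81, tardiness 0
T1: 14→22, due 28, tardiness 0
T5: 22→33, due 35, tardiness 0
T7: 33→47, due 39, tardiness 8
T8: 47→63, due 50, tardiness 13
T6: 63→86, due 80, tardiness 6
Late tickets: 3.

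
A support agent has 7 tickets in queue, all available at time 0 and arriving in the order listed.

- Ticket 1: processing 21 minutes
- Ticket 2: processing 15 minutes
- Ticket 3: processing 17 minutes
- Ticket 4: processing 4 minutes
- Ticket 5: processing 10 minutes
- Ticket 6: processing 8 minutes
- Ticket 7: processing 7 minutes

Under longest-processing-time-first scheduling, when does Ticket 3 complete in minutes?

38

LPT (decreasing processing time): Ticket 1 Ticket 3 Ticket 2 Ticket 5 Ticket 6 Ticket 7 Ticket 4.
Ticket 1: 0→21
Ticket 3: 21→38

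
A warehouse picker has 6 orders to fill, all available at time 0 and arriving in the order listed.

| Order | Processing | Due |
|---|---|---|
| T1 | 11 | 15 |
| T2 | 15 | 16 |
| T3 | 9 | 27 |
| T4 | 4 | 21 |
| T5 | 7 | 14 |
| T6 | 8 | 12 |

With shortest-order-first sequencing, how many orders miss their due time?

4

SPT (increasing processing time): T4 T5 T6 T3 T1 T2.
T4: 0→4, due 21, tardiness 0
T5: 4→11, due 14, tardiness 0
T6: 11→19, due 12, tardiness 7
T3: 19→28, due 27, tardiness 1
T1: 28→39, due 15, tardiness 24
T2: 39→54, due 16, tardiness 38
Late orders: 4.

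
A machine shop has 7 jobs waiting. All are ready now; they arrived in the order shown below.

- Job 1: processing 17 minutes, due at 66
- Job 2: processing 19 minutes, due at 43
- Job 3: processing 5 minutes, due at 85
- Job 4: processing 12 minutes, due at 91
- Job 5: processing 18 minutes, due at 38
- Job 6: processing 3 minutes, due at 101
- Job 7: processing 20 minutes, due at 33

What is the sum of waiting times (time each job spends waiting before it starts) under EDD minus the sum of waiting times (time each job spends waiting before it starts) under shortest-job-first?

162

EDD (increasing due date): Job 7 Job 5 Job 2 Job 1 Job 3 Job 4 Job 6.
Job 7: waits 0, runs 0→20
Job 5: waits 20, runs 20→38
Job 2: waits 38, runs 38→57
Job 1: waits 57, runs 57→74
Job 3: waits 74, runs 74→79
Job 4: waits 79, runs 79→91
Job 6: waits 91, runs 91→94
Sum = 0+20+38+57+74+79+91 = 359.
SPT (increasing processing time): Job 6 Job 3 Job 4 Job 1 Job 5 Job 2 Job 7.
Job 6: waits 0, runs 0→3
Job 3: waits 3, runs 3→8
Job 4: waits 8, runs 8→20
Job 1: waits 20, runs 20→37
Job 5: waits 37, runs 37→55
Job 2: waits 55, runs 55→74
Job 7: waits 74, runs 74→94
Sum = 0+3+8+20+37+55+74 = 197.
Difference = 359 − 197 = 162.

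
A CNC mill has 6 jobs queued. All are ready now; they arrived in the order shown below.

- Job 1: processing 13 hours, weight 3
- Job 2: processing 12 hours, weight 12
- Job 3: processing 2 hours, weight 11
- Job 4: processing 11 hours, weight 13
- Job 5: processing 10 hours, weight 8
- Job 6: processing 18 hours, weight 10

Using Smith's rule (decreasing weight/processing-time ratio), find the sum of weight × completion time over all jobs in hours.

1499

WSPT (decreasing weight/processing-time ratio): Job 3 Job 4 Job 2 Job 5 Job 6 Job 1.
Job 3: finishes 2, weight 11, w·C = 22
Job 4: finishes 13, weight 13, w·C = 169
Job 2: finishes 25, weight 12, w·C = 300
Job 5: finishes 35, weight 8, w·C = 280
Job 6: finishes 53, weight 10, w·C = 530
Job 1: finishes 66, weight 3, w·C = 198
Sum = 22+169+300+280+530+198 = 1499.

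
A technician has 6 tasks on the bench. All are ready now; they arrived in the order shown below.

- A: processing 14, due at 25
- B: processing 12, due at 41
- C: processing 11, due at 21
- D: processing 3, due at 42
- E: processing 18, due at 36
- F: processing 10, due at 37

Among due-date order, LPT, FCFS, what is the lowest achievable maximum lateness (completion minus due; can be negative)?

EDD (increasing due date): C A E F B D.
C: 0→11, due 21, lateness -10
A: 11→25, due 25, lateness 0
E: 25→43, due 36, lateness 7
F: 43→53, due 37, lateness 16
B: 53→65, due 41, lateness 24
D: 65→68, due 42, lateness 26
Maximum = 26.
LPT (decreasing processing time): E A B C F D.
E: 0→18, due 36, lateness -18
A: 18→32, due 25, lateness 7
B: 32→44, due 41, lateness 3
C: 44→55, due 21, lateness 34
F: 55→65, due 37, lateness 28
D: 65→68, due 42, lateness 26
Maximum = 34.
FIFO (arrival order): A B C D E F.
A: 0→14, due 25, lateness -11
B: 14→26, due 41, lateness -15
C: 26→37, due 21, lateness 16
D: 37→40, due 42, lateness -2
E: 40→58, due 36, lateness 22
F: 58→68, due 37, lateness 31
Maximum = 31.
EDD 26, LPT 34, FIFO 31 → minimum 26.

26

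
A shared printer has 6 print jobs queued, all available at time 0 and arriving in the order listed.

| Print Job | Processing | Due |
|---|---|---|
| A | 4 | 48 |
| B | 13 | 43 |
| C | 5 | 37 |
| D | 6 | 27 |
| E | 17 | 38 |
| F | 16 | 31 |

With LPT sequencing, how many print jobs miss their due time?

5

LPT (decreasing processing time): E F B D C A.
E: 0→17, due 38, tardiness 0
F: 17→33, due 31, tardiness 2
B: 33→46, due 43, tardiness 3
D: 46→52, due 27, tardiness 25
C: 52→57, due 37, tardiness 20
A: 57→61, due 48, tardiness 13
Late print jobs: 5.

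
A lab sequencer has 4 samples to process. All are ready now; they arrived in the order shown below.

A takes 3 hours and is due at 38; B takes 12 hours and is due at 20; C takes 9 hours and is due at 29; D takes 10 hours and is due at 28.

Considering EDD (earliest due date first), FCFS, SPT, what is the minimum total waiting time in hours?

37

EDD (increasing due date): B D C A.
B: waits 0, runs 0→12
D: waits 12, runs 12→22
C: waits 22, runs 22→31
A: waits 31, runs 31→34
Sum = 0+12+22+31 = 65.
FIFO (arrival order): A B C D.
A: waits 0, runs 0→3
B: waits 3, runs 3→15
C: waits 15, runs 15→24
D: waits 24, runs 24→34
Sum = 0+3+15+24 = 42.
SPT (increasing processing time): A C D B.
A: waits 0, runs 0→3
C: waits 3, runs 3→12
D: waits 12, runs 12→22
B: waits 22, runs 22→34
Sum = 0+3+12+22 = 37.
EDD 65, FIFO 42, SPT 37 → minimum 37.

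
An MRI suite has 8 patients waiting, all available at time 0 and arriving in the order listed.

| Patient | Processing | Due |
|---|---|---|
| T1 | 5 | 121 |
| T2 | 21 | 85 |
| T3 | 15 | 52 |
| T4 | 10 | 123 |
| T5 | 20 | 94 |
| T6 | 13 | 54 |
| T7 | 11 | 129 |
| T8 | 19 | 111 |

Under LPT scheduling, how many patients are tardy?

LPT (decreasing processing time): T2 T5 T8 T3 T6 T7 T4 T1.
T2: 0→21, due 85, tardiness 0
T5: 21→41, due 94, tardiness 0
T8: 41→60, due 111, tardiness 0
T3: 60→75, due 52, tardiness 23
T6: 75→88, due 54, tardiness 34
T7: 88→99, due 129, tardiness 0
T4: 99→109, due 123, tardiness 0
T1: 109→114, due 121, tardiness 0
Late patients: 2.

2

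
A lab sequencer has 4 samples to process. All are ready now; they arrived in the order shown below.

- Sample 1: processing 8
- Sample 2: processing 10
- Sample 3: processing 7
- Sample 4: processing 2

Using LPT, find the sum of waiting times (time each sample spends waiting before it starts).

53

LPT (decreasing processing time): Sample 2 Sample 1 Sample 3 Sample 4.
Sample 2: waits 0, runs 0→10
Sample 1: waits 10, runs 10→18
Sample 3: waits 18, runs 18→25
Sample 4: waits 25, runs 25→27
Sum = 0+10+18+25 = 53.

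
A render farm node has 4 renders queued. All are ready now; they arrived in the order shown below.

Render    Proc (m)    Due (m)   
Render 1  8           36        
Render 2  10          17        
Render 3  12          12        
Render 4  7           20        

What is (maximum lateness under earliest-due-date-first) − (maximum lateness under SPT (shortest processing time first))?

EDD (increasing due date): Render 3 Render 2 Render 4 Render 1.
Render 3: 0→12, due 12, lateness 0
Render 2: 12→22, due 17, lateness 5
Render 4: 22→29, due 20, lateness 9
Render 1: 29→37, due 36, lateness 1
Maximum = 9.
SPT (increasing processing time): Render 4 Render 1 Render 2 Render 3.
Render 4: 0→7, due 20, lateness -13
Render 1: 7→15, due 36, lateness -21
Render 2: 15→25, due 17, lateness 8
Render 3: 25→37, due 12, lateness 25
Maximum = 25.
Difference = 9 − 25 = -16.

-16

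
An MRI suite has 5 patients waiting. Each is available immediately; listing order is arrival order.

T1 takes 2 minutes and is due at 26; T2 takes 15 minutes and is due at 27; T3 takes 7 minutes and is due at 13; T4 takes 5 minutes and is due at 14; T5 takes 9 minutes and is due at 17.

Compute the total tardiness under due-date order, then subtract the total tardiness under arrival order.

EDD (increasing due date): T3 T4 T5 T1 T2.
T3: 0→7, due 13, tardiness 0
T4: 7→12, due 14, tardiness 0
T5: 12→21, due 17, tardiness 4
T1: 21→23, due 26, tardiness 0
T2: 23→38, due 27, tardiness 11
Sum = 0+0+4+0+11 = 15.
FIFO (arrival order): T1 T2 T3 T4 T5.
T1: 0→2, due 26, tardiness 0
T2: 2→17, due 27, tardiness 0
T3: 17→24, due 13, tardiness 11
T4: 24→29, due 14, tardiness 15
T5: 29→38, due 17, tardiness 21
Sum = 0+0+11+15+21 = 47.
Difference = 15 − 47 = -32.

-32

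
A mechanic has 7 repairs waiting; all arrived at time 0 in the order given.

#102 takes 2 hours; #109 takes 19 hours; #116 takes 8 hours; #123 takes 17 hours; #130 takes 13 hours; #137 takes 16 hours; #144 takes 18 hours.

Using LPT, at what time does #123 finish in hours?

54

LPT (decreasing processing time): #109 #144 #123 #137 #130 #116 #102.
#109: 0→19
#144: 19→37
#123: 37→54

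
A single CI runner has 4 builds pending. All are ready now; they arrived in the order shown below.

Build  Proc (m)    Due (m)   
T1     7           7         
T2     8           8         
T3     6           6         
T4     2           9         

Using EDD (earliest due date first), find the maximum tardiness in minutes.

EDD (increasing due date): T3 T1 T2 T4.
T3: 0→6, due 6, tardiness 0
T1: 6→13, due 7, tardiness 6
T2: 13→21, due 8, tardiness 13
T4: 21→23, due 9, tardiness 14
Maximum = 14.

14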